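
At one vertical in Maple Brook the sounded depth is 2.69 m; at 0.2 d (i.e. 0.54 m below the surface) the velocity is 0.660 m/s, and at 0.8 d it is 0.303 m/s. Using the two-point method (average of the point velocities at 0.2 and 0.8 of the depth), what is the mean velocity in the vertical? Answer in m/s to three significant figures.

v̄ = (0.660 + 0.303) / 2 = 0.4815 m/s

0.482 m/s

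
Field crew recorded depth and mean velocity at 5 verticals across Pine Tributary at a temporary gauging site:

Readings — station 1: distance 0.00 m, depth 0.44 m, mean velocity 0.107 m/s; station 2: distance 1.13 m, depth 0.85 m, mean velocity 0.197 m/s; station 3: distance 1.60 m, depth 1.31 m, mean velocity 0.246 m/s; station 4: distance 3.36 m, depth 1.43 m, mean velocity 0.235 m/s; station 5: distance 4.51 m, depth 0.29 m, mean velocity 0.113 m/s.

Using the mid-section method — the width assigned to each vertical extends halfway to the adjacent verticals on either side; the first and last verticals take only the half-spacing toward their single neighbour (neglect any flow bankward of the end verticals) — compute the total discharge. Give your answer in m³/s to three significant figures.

1.03 m³/s

w_1 = (1.13 − 0.00)/2 = 0.565 m; q_1 = 0.107 × 0.44 × 0.565 = 0.02660 m³/s
w_2 = (1.60 − 0.00)/2 = 0.8 m; q_2 = 0.197 × 0.85 × 0.8 = 0.1340 m³/s
w_3 = (3.36 − 1.13)/2 = 1.115 m; q_3 = 0.246 × 1.31 × 1.115 = 0.3593 m³/s
w_4 = (4.51 − 1.60)/2 = 1.455 m; q_4 = 0.235 × 1.43 × 1.455 = 0.4890 m³/s
w_5 = (4.51 − 3.36)/2 = 0.575 m; q_5 = 0.113 × 0.29 × 0.575 = 0.01884 m³/s
Q = Σ qᵢ = 1.028 m³/s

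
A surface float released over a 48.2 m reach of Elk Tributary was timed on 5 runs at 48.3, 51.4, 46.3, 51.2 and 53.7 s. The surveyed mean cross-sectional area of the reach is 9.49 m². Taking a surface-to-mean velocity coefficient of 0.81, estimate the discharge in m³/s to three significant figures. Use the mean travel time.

t̄ = (48.3 + 51.4 + 46.3 + 51.2 + 53.7) / 5 = 50.18 s
v_surface = L / t̄ = 48.2 / 50.18 = 0.9605 m/s
v_mean = 0.81 × 0.9605 = 0.7780 m/s
Q = A × v_mean = 9.49 × 0.7780 = 7.384 m³/s

7.38 m³/s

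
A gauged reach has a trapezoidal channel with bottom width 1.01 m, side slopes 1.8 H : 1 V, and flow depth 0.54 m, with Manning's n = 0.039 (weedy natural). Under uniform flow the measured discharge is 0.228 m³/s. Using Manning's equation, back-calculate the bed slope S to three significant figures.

0.000302

A = (b + z·y)·y = (1.01 + 1.8×0.54)×0.54 = 1.070 m²
P = b + 2y√(1+z²) = 1.01 + 2×0.54×√(1+1.8²) = 3.234 m
R = A/P = 1.070/3.234 = 0.3310 m
S = (Q·n / (1·A·R^(2/3)))² = (0.228×0.039 / (1×1.070×0.4785))² = 0.0003015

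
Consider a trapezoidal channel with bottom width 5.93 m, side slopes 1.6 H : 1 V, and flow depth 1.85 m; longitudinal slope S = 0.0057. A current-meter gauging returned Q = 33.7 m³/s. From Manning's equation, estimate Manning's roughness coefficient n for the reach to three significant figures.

0.0433

A = (b + z·y)·y = (5.93 + 1.6×1.85)×1.85 = 16.45 m²
P = b + 2y√(1+z²) = 5.93 + 2×1.85×√(1+1.6²) = 12.91 m
R = A/P = 16.45/12.91 = 1.274 m
n = (1/Q)·A·R^(2/3)·S^(1/2) = (1/33.7) × 16.45 × 1.175 × 0.07550 = 0.04330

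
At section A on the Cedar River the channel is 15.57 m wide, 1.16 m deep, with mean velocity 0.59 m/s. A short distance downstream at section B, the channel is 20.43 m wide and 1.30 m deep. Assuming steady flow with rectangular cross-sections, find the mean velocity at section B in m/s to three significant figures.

Q = A₁V₁ = (15.57×1.16) × 0.59 = 10.66 m³/s
A₂ = 20.43 × 1.30 = 26.56 m²
V₂ = Q/A₂ = 10.66/26.56 = 0.4012 m/s

0.401 m/s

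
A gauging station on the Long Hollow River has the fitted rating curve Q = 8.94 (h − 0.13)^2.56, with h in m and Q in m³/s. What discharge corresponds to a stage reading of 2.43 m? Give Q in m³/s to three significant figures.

Q = 8.94 × (2.43 − 0.13)^2.56 = 8.94 × 2.3^2.56 = 75.40 m³/s

75.4 m³/s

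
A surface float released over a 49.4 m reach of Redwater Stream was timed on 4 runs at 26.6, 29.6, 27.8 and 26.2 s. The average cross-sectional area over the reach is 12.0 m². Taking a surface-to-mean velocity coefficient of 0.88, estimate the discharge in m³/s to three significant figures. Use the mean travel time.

18.9 m³/s

t̄ = (26.6 + 29.6 + 27.8 + 26.2) / 4 = 27.55 s
v_surface = L / t̄ = 49.4 / 27.55 = 1.793 m/s
v_mean = 0.88 × 1.793 = 1.578 m/s
Q = A × v_mean = 12.0 × 1.578 = 18.94 m³/s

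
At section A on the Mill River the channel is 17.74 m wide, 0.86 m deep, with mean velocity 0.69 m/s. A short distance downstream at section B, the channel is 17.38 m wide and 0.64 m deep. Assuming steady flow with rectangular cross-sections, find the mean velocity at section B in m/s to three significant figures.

Q = A₁V₁ = (17.74×0.86) × 0.69 = 10.53 m³/s
A₂ = 17.38 × 0.64 = 11.12 m²
V₂ = Q/A₂ = 10.53/11.12 = 0.9464 m/s

0.946 m/s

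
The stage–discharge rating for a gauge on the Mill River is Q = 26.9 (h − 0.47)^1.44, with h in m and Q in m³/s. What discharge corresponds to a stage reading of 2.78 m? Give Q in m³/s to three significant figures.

89.8 m³/s

Q = 26.9 × (2.78 − 0.47)^1.44 = 26.9 × 2.31^1.44 = 89.82 m³/s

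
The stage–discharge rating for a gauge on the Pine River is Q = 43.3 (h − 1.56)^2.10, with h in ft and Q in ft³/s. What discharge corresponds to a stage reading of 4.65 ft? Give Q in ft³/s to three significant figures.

463 ft³/s

Q = 43.3 × (4.65 − 1.56)^2.10 = 43.3 × 3.09^2.10 = 462.8 ft³/s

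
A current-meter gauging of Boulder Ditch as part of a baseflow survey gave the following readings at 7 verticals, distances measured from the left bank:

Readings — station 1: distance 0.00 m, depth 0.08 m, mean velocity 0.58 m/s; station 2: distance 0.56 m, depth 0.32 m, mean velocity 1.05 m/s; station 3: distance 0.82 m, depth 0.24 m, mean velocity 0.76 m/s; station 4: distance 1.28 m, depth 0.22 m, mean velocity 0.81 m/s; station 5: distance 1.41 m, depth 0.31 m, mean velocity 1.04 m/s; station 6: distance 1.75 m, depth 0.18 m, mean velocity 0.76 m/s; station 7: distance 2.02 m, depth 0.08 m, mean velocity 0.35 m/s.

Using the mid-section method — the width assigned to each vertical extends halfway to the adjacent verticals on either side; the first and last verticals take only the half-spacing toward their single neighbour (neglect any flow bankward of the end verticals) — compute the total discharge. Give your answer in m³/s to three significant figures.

0.390 m³/s

w_1 = (0.56 − 0.00)/2 = 0.28 m; q_1 = 0.58 × 0.08 × 0.28 = 0.01299 m³/s
w_2 = (0.82 − 0.00)/2 = 0.41 m; q_2 = 1.05 × 0.32 × 0.41 = 0.1378 m³/s
w_3 = (1.28 − 0.56)/2 = 0.36 m; q_3 = 0.76 × 0.24 × 0.36 = 0.06566 m³/s
w_4 = (1.41 − 0.82)/2 = 0.295 m; q_4 = 0.81 × 0.22 × 0.295 = 0.05257 m³/s
w_5 = (1.75 − 1.28)/2 = 0.235 m; q_5 = 1.04 × 0.31 × 0.235 = 0.07576 m³/s
w_6 = (2.02 − 1.41)/2 = 0.305 m; q_6 = 0.76 × 0.18 × 0.305 = 0.04172 m³/s
w_7 = (2.02 − 1.75)/2 = 0.135 m; q_7 = 0.35 × 0.08 × 0.135 = 0.003780 m³/s
Q = Σ qᵢ = 0.3903 m³/s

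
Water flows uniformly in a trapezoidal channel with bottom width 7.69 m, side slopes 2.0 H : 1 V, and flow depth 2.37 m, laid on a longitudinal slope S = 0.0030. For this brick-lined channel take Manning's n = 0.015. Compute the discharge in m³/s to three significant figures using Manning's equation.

A = (b + z·y)·y = (7.69 + 2.0×2.37)×2.37 = 29.46 m²
P = b + 2y√(1+z²) = 7.69 + 2×2.37×√(1+2.0²) = 18.29 m
R = A/P = 29.46/18.29 = 1.611 m
Q = (1/n)·A·R^(2/3)·S^(1/2) = (1/0.015) × 29.46 × 1.611^(2/3) × 0.0030^(1/2) = 147.8 m³/s

148 m³/s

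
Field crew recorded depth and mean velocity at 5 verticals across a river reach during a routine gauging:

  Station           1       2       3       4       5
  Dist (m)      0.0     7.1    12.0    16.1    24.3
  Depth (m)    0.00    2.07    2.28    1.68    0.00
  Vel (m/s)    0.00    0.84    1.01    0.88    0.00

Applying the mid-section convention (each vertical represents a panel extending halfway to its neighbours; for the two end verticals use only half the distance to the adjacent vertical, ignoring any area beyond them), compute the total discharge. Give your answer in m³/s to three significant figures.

29.9 m³/s

w_2 = (12.0 − 0.0)/2 = 6 m; q_2 = 0.84 × 2.07 × 6 = 10.43 m³/s
w_3 = (16.1 − 7.1)/2 = 4.5 m; q_3 = 1.01 × 2.28 × 4.5 = 10.36 m³/s
w_4 = (24.3 − 12.0)/2 = 6.15 m; q_4 = 0.88 × 1.68 × 6.15 = 9.092 m³/s
Stations 1, 5 contribute zero (depth or velocity is 0).
Q = Σ qᵢ = 29.89 m³/s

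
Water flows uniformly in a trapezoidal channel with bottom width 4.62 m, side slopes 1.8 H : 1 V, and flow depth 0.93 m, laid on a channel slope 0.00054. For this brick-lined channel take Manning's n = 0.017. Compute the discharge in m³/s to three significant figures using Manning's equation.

A = (b + z·y)·y = (4.62 + 1.8×0.93)×0.93 = 5.853 m²
P = b + 2y√(1+z²) = 4.62 + 2×0.93×√(1+1.8²) = 8.450 m
R = A/P = 5.853/8.450 = 0.6927 m
Q = (1/n)·A·R^(2/3)·S^(1/2) = (1/0.017) × 5.853 × 0.6927^(2/3) × 0.00054^(1/2) = 6.264 m³/s

6.26 m³/s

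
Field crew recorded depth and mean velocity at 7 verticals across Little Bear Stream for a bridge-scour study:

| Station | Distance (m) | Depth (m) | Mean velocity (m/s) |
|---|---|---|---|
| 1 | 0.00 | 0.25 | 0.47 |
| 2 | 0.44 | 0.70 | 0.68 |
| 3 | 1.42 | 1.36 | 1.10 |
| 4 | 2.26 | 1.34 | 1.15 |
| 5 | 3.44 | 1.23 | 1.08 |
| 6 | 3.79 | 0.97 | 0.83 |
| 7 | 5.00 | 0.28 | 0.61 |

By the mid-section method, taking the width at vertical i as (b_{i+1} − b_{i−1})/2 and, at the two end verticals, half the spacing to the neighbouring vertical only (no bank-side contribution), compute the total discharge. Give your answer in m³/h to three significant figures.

18100 m³/h

w_1 = (0.44 − 0.00)/2 = 0.22 m; q_1 = 0.47 × 0.25 × 0.22 = 0.02585 m³/s
w_2 = (1.42 − 0.00)/2 = 0.71 m; q_2 = 0.68 × 0.70 × 0.71 = 0.3380 m³/s
w_3 = (2.26 − 0.44)/2 = 0.91 m; q_3 = 1.10 × 1.36 × 0.91 = 1.361 m³/s
w_4 = (3.44 − 1.42)/2 = 1.01 m; q_4 = 1.15 × 1.34 × 1.01 = 1.556 m³/s
w_5 = (3.79 − 2.26)/2 = 0.765 m; q_5 = 1.08 × 1.23 × 0.765 = 1.016 m³/s
w_6 = (5.00 − 3.44)/2 = 0.78 m; q_6 = 0.83 × 0.97 × 0.78 = 0.6280 m³/s
w_7 = (5.00 − 3.79)/2 = 0.605 m; q_7 = 0.61 × 0.28 × 0.605 = 0.1033 m³/s
Q = Σ qᵢ = 5.029 m³/s
= 5.029 × 3600 = 18100 m³/h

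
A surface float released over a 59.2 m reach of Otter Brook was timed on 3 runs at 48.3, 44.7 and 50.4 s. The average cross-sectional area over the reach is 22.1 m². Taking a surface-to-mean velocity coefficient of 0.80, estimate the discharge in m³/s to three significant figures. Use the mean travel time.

t̄ = (48.3 + 44.7 + 50.4) / 3 = 47.8 s
v_surface = L / t̄ = 59.2 / 47.8 = 1.238 m/s
v_mean = 0.80 × 1.238 = 0.9908 m/s
Q = A × v_mean = 22.1 × 0.9908 = 21.90 m³/s

21.9 m³/s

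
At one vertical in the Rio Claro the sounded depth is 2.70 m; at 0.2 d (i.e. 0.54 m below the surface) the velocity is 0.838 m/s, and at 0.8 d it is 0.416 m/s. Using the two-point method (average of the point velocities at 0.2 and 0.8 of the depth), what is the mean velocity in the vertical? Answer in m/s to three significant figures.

v̄ = (0.838 + 0.416) / 2 = 0.6270 m/s

0.627 m/s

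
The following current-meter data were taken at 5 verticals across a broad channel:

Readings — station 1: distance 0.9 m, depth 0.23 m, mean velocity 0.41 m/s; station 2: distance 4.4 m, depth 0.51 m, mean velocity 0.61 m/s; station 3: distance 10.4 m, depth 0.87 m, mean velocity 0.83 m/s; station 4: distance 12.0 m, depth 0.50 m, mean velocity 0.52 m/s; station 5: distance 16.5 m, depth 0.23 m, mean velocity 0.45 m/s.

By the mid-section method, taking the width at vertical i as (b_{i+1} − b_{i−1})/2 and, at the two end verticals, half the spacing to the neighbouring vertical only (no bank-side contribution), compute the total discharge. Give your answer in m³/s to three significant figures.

5.41 m³/s

w_1 = (4.4 − 0.9)/2 = 1.75 m; q_1 = 0.41 × 0.23 × 1.75 = 0.1650 m³/s
w_2 = (10.4 − 0.9)/2 = 4.75 m; q_2 = 0.61 × 0.51 × 4.75 = 1.478 m³/s
w_3 = (12.0 − 4.4)/2 = 3.8 m; q_3 = 0.83 × 0.87 × 3.8 = 2.744 m³/s
w_4 = (16.5 − 10.4)/2 = 3.05 m; q_4 = 0.52 × 0.50 × 3.05 = 0.7930 m³/s
w_5 = (16.5 − 12.0)/2 = 2.25 m; q_5 = 0.45 × 0.23 × 2.25 = 0.2329 m³/s
Q = Σ qᵢ = 5.413 m³/s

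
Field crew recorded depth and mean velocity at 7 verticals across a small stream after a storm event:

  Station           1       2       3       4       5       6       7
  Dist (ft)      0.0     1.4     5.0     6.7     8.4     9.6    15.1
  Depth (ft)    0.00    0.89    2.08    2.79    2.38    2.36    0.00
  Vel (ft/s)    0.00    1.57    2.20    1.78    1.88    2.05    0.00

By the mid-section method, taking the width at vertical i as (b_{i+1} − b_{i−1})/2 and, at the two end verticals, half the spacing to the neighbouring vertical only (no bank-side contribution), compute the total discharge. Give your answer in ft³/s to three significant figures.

46.8 ft³/s

w_2 = (5.0 − 0.0)/2 = 2.5 ft; q_2 = 1.57 × 0.89 × 2.5 = 3.493 ft³/s
w_3 = (6.7 − 1.4)/2 = 2.65 ft; q_3 = 2.20 × 2.08 × 2.65 = 12.13 ft³/s
w_4 = (8.4 − 5.0)/2 = 1.7 ft; q_4 = 1.78 × 2.79 × 1.7 = 8.443 ft³/s
w_5 = (9.6 − 6.7)/2 = 1.45 ft; q_5 = 1.88 × 2.38 × 1.45 = 6.488 ft³/s
w_6 = (15.1 − 8.4)/2 = 3.35 ft; q_6 = 2.05 × 2.36 × 3.35 = 16.21 ft³/s
Stations 1, 7 contribute zero (depth or velocity is 0).
Q = Σ qᵢ = 46.76 ft³/s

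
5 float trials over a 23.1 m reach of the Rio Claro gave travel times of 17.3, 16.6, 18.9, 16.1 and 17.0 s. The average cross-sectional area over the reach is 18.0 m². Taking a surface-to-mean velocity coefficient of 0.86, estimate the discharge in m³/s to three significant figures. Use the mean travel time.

t̄ = (17.3 + 16.6 + 18.9 + 16.1 + 17.0) / 5 = 17.18 s
v_surface = L / t̄ = 23.1 / 17.18 = 1.345 m/s
v_mean = 0.86 × 1.345 = 1.156 m/s
Q = A × v_mean = 18.0 × 1.156 = 20.81 m³/s

20.8 m³/s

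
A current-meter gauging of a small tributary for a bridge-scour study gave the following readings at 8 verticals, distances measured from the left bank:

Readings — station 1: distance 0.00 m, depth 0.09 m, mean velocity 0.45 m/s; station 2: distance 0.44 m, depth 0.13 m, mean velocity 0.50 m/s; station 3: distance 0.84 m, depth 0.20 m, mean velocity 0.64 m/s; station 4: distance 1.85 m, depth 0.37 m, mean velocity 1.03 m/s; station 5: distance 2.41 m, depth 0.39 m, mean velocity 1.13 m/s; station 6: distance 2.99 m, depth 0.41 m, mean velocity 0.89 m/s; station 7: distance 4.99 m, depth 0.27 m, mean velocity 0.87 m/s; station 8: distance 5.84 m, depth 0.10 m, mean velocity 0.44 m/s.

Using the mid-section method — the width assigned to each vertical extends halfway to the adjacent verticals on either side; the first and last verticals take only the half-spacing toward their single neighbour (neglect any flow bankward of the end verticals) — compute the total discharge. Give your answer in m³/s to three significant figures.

w_1 = (0.44 − 0.00)/2 = 0.22 m; q_1 = 0.45 × 0.09 × 0.22 = 0.008910 m³/s
w_2 = (0.84 − 0.00)/2 = 0.42 m; q_2 = 0.50 × 0.13 × 0.42 = 0.02730 m³/s
w_3 = (1.85 − 0.44)/2 = 0.705 m; q_3 = 0.64 × 0.20 × 0.705 = 0.09024 m³/s
w_4 = (2.41 − 0.84)/2 = 0.785 m; q_4 = 1.03 × 0.37 × 0.785 = 0.2992 m³/s
w_5 = (2.99 − 1.85)/2 = 0.57 m; q_5 = 1.13 × 0.39 × 0.57 = 0.2512 m³/s
w_6 = (4.99 − 2.41)/2 = 1.29 m; q_6 = 0.89 × 0.41 × 1.29 = 0.4707 m³/s
w_7 = (5.84 − 2.99)/2 = 1.425 m; q_7 = 0.87 × 0.27 × 1.425 = 0.3347 m³/s
w_8 = (5.84 − 4.99)/2 = 0.425 m; q_8 = 0.44 × 0.10 × 0.425 = 0.01870 m³/s
Q = Σ qᵢ = 1.501 m³/s

1.50 m³/s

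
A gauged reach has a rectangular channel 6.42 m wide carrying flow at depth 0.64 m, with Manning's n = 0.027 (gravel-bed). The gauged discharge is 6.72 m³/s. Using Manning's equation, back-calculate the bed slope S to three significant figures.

0.00451

A = b·y = 6.42 × 0.64 = 4.109 m²
P = b + 2y = 6.42 + 2×0.64 = 7.700 m
R = A/P = 4.109/7.700 = 0.5336 m
S = (Q·n / (1·A·R^(2/3)))² = (6.72×0.027 / (1×4.109×0.6579))² = 0.004505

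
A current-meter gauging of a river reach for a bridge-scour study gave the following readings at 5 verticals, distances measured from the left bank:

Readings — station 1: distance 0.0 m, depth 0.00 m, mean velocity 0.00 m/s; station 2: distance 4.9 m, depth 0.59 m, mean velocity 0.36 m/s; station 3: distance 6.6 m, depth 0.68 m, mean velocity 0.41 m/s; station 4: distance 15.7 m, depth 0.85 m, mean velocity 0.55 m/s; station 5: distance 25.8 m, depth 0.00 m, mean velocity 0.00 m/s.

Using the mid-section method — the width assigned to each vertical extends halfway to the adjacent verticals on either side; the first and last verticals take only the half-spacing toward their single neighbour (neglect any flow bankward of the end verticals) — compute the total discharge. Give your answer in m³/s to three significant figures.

6.69 m³/s

w_2 = (6.6 − 0.0)/2 = 3.3 m; q_2 = 0.36 × 0.59 × 3.3 = 0.7009 m³/s
w_3 = (15.7 − 4.9)/2 = 5.4 m; q_3 = 0.41 × 0.68 × 5.4 = 1.506 m³/s
w_4 = (25.8 − 6.6)/2 = 9.6 m; q_4 = 0.55 × 0.85 × 9.6 = 4.488 m³/s
Stations 1, 5 contribute zero (depth or velocity is 0).
Q = Σ qᵢ = 6.694 m³/s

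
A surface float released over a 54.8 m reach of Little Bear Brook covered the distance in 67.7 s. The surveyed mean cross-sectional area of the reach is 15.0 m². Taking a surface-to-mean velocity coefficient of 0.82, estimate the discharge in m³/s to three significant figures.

9.96 m³/s

v_surface = L / t̄ = 54.8 / 67.7 = 0.8095 m/s
v_mean = 0.82 × 0.8095 = 0.6638 m/s
Q = A × v_mean = 15.0 × 0.6638 = 9.956 m³/s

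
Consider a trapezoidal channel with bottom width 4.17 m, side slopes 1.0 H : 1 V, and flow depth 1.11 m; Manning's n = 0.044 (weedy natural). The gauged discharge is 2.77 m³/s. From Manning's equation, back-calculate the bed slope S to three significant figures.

A = (b + z·y)·y = (4.17 + 1.0×1.11)×1.11 = 5.861 m²
P = b + 2y√(1+z²) = 4.17 + 2×1.11×√(1+1.0²) = 7.310 m
R = A/P = 5.861/7.310 = 0.8018 m
S = (Q·n / (1·A·R^(2/3)))² = (2.77×0.044 / (1×5.861×0.8631))² = 0.0005806

0.000581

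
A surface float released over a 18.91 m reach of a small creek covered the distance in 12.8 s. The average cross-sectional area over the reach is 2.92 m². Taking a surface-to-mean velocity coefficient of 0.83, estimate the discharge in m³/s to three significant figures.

3.58 m³/s

v_surface = L / t̄ = 18.91 / 12.8 = 1.477 m/s
v_mean = 0.83 × 1.477 = 1.226 m/s
Q = A × v_mean = 2.92 × 1.226 = 3.580 m³/s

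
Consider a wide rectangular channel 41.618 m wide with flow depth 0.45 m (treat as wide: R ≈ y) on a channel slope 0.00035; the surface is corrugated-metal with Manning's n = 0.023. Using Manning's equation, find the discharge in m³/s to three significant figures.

8.95 m³/s

A = b·y = 41.618 × 0.45 = 18.73 m²
Wide channel: R ≈ y = 0.45 m
Q = (1/n)·A·R^(2/3)·S^(1/2) = (1/0.023) × 18.73 × 0.4500^(2/3) × 0.00035^(1/2) = 8.946 m³/s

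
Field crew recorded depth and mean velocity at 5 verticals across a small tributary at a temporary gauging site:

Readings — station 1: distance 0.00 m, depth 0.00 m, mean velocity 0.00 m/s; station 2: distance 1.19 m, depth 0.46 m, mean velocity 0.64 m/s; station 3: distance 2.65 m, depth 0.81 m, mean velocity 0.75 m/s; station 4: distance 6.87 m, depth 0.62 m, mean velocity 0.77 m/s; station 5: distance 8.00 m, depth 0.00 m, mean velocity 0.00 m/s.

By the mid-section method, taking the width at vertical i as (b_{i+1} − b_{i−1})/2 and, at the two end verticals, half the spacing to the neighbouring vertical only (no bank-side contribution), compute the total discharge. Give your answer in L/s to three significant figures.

w_2 = (2.65 − 0.00)/2 = 1.325 m; q_2 = 0.64 × 0.46 × 1.325 = 0.3901 m³/s
w_3 = (6.87 − 1.19)/2 = 2.84 m; q_3 = 0.75 × 0.81 × 2.84 = 1.725 m³/s
w_4 = (8.00 − 2.65)/2 = 2.675 m; q_4 = 0.77 × 0.62 × 2.675 = 1.277 m³/s
Stations 1, 5 contribute zero (depth or velocity is 0).
Q = Σ qᵢ = 3.392 m³/s
= 3.392 × 1000 = 3392 L/s

3390 L/s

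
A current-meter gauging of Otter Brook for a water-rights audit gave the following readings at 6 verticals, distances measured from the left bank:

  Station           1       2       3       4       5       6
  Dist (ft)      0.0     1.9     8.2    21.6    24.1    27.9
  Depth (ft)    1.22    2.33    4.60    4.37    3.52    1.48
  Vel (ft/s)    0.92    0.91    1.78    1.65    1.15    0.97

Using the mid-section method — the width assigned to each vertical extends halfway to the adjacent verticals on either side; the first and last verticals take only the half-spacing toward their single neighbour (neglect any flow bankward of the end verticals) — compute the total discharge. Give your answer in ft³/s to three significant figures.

163 ft³/s

w_1 = (1.9 − 0.0)/2 = 0.95 ft; q_1 = 0.92 × 1.22 × 0.95 = 1.066 ft³/s
w_2 = (8.2 − 0.0)/2 = 4.1 ft; q_2 = 0.91 × 2.33 × 4.1 = 8.693 ft³/s
w_3 = (21.6 − 1.9)/2 = 9.85 ft; q_3 = 1.78 × 4.60 × 9.85 = 80.65 ft³/s
w_4 = (24.1 − 8.2)/2 = 7.95 ft; q_4 = 1.65 × 4.37 × 7.95 = 57.32 ft³/s
w_5 = (27.9 − 21.6)/2 = 3.15 ft; q_5 = 1.15 × 3.52 × 3.15 = 12.75 ft³/s
w_6 = (27.9 − 24.1)/2 = 1.9 ft; q_6 = 0.97 × 1.48 × 1.9 = 2.728 ft³/s
Q = Σ qᵢ = 163.2 ft³/s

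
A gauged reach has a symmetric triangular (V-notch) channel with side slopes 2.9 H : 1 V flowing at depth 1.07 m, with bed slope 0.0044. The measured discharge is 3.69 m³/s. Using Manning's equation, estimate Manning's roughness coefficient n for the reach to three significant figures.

0.0379

A = z·y² = 2.9×1.07² = 3.320 m²
P = 2y√(1+z²) = 2×1.07×√(1+2.9²) = 6.565 m
R = A/P = 3.320/6.565 = 0.5058 m
n = (1/Q)·A·R^(2/3)·S^(1/2) = (1/3.69) × 3.320 × 0.6348 × 0.06633 = 0.03789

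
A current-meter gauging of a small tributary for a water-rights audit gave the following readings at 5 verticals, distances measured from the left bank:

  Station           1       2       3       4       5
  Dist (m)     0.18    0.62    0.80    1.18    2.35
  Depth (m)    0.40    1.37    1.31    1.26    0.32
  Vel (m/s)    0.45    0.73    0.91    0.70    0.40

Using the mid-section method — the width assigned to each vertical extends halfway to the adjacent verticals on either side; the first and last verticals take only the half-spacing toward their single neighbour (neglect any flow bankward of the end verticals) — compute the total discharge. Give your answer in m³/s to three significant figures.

w_1 = (0.62 − 0.18)/2 = 0.22 m; q_1 = 0.45 × 0.40 × 0.22 = 0.03960 m³/s
w_2 = (0.80 − 0.18)/2 = 0.31 m; q_2 = 0.73 × 1.37 × 0.31 = 0.3100 m³/s
w_3 = (1.18 − 0.62)/2 = 0.28 m; q_3 = 0.91 × 1.31 × 0.28 = 0.3338 m³/s
w_4 = (2.35 − 0.80)/2 = 0.775 m; q_4 = 0.70 × 1.26 × 0.775 = 0.6836 m³/s
w_5 = (2.35 − 1.18)/2 = 0.585 m; q_5 = 0.40 × 0.32 × 0.585 = 0.07488 m³/s
Q = Σ qᵢ = 1.442 m³/s

1.44 m³/s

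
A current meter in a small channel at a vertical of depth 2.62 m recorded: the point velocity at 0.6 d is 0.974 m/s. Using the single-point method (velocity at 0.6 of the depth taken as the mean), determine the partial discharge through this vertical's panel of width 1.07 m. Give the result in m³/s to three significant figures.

v̄ = v₀.₆ = 0.974 m/s
q = v̄ × d × w = 0.9740 × 2.62 × 1.07 = 2.731 m³/s

2.73 m³/s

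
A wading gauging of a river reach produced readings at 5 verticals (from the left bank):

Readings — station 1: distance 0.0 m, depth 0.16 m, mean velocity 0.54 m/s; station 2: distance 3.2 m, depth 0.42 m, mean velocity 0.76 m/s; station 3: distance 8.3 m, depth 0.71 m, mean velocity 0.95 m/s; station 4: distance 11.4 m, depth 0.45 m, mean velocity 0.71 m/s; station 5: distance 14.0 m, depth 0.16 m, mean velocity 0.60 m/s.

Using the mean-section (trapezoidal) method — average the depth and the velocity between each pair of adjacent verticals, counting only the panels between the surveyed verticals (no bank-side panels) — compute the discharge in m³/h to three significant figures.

18300 m³/h

Panel 1-2: Δb = 3.2 m, d̄ = (0.16+0.42)/2 = 0.29, v̄ = (0.54+0.76)/2 = 0.65 → q = 3.2×0.29×0.65 = 0.6032 m³/s
Panel 2-3: Δb = 5.1 m, d̄ = (0.42+0.71)/2 = 0.565, v̄ = (0.76+0.95)/2 = 0.855 → q = 5.1×0.565×0.855 = 2.464 m³/s
Panel 3-4: Δb = 3.1 m, d̄ = (0.71+0.45)/2 = 0.58, v̄ = (0.95+0.71)/2 = 0.83 → q = 3.1×0.58×0.83 = 1.492 m³/s
Panel 4-5: Δb = 2.6 m, d̄ = (0.45+0.16)/2 = 0.305, v̄ = (0.71+0.60)/2 = 0.655 → q = 2.6×0.305×0.655 = 0.5194 m³/s
Q = Σ q = 5.079 m³/s
= 5.079 × 3600 = 18280 m³/h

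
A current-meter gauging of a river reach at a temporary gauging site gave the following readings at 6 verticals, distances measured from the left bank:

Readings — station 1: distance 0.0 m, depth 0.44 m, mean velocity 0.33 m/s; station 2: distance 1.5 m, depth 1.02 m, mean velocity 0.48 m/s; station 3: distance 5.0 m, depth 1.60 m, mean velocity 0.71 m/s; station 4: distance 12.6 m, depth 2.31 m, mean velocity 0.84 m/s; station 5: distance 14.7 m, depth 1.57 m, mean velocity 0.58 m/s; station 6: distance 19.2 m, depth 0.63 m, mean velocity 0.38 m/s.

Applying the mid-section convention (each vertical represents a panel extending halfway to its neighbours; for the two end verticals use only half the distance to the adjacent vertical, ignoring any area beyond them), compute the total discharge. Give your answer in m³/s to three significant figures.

w_1 = (1.5 − 0.0)/2 = 0.75 m; q_1 = 0.33 × 0.44 × 0.75 = 0.1089 m³/s
w_2 = (5.0 − 0.0)/2 = 2.5 m; q_2 = 0.48 × 1.02 × 2.5 = 1.224 m³/s
w_3 = (12.6 − 1.5)/2 = 5.55 m; q_3 = 0.71 × 1.60 × 5.55 = 6.305 m³/s
w_4 = (14.7 − 5.0)/2 = 4.85 m; q_4 = 0.84 × 2.31 × 4.85 = 9.411 m³/s
w_5 = (19.2 − 12.6)/2 = 3.3 m; q_5 = 0.58 × 1.57 × 3.3 = 3.005 m³/s
w_6 = (19.2 − 14.7)/2 = 2.25 m; q_6 = 0.38 × 0.63 × 2.25 = 0.5387 m³/s
Q = Σ qᵢ = 20.59 m³/s

20.6 m³/s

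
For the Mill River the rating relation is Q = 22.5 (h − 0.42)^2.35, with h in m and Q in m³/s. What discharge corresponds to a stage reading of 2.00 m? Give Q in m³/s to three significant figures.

65.9 m³/s

Q = 22.5 × (2.00 − 0.42)^2.35 = 22.5 × 1.58^2.35 = 65.92 m³/s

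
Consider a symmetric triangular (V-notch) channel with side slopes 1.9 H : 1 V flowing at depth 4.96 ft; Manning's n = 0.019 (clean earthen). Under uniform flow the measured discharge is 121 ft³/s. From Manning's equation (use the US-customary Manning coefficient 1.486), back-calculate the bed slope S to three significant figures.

A = z·y² = 1.9×4.96² = 46.74 ft²
P = 2y√(1+z²) = 2×4.96×√(1+1.9²) = 21.30 ft
R = A/P = 46.74/21.30 = 2.195 ft
S = (Q·n / (1.486·A·R^(2/3)))² = (121×0.019 / (1.486×46.74×1.689))² = 0.0003841

0.000384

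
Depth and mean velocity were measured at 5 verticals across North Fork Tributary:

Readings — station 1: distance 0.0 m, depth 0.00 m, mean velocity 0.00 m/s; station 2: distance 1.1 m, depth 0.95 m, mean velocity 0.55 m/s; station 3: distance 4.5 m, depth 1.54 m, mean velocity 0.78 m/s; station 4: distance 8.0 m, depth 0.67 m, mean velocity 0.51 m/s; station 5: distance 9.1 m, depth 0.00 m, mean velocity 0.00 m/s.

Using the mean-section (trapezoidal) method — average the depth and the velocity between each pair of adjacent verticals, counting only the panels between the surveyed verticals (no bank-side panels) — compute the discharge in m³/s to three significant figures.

5.55 m³/s

Panel 1-2: Δb = 1.1 m, d̄ = (0.00+0.95)/2 = 0.475, v̄ = (0.00+0.55)/2 = 0.275 → q = 1.1×0.475×0.275 = 0.1437 m³/s
Panel 2-3: Δb = 3.4 m, d̄ = (0.95+1.54)/2 = 1.245, v̄ = (0.55+0.78)/2 = 0.665 → q = 3.4×1.245×0.665 = 2.815 m³/s
Panel 3-4: Δb = 3.5 m, d̄ = (1.54+0.67)/2 = 1.105, v̄ = (0.78+0.51)/2 = 0.645 → q = 3.5×1.105×0.645 = 2.495 m³/s
Panel 4-5: Δb = 1.1 m, d̄ = (0.67+0.00)/2 = 0.335, v̄ = (0.51+0.00)/2 = 0.255 → q = 1.1×0.335×0.255 = 0.09397 m³/s
Q = Σ q = 5.547 m³/s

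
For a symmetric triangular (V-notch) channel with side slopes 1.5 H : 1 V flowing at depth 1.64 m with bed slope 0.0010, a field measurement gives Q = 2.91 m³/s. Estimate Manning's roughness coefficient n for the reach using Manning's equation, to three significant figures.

0.0340

A = z·y² = 1.5×1.64² = 4.034 m²
P = 2y√(1+z²) = 2×1.64×√(1+1.5²) = 5.913 m
R = A/P = 4.034/5.913 = 0.6823 m
n = (1/Q)·A·R^(2/3)·S^(1/2) = (1/2.91) × 4.034 × 0.7750 × 0.03162 = 0.03398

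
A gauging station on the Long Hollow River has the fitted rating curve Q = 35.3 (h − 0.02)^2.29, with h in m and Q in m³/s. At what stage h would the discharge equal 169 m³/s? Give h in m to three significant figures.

2.00 m

h − h₀ = (Q/C)^(1/b) = (169/35.3)^(1/2.29) = 1.981 m
h = 0.02 + 1.981 = 2.001 m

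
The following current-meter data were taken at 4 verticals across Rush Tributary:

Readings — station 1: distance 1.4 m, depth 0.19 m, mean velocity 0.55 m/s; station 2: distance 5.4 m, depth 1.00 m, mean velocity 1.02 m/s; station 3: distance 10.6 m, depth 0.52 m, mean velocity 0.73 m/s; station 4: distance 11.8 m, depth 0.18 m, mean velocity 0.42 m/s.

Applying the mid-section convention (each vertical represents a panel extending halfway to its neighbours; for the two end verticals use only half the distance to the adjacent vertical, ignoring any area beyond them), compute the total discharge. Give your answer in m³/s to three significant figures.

6.16 m³/s

w_1 = (5.4 − 1.4)/2 = 2 m; q_1 = 0.55 × 0.19 × 2 = 0.2090 m³/s
w_2 = (10.6 − 1.4)/2 = 4.6 m; q_2 = 1.02 × 1.00 × 4.6 = 4.692 m³/s
w_3 = (11.8 − 5.4)/2 = 3.2 m; q_3 = 0.73 × 0.52 × 3.2 = 1.215 m³/s
w_4 = (11.8 − 10.6)/2 = 0.6 m; q_4 = 0.42 × 0.18 × 0.6 = 0.04536 m³/s
Q = Σ qᵢ = 6.161 m³/s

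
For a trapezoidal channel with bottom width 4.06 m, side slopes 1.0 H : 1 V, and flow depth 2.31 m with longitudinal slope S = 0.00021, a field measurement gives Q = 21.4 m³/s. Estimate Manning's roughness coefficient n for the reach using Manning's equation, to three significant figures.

0.0124

A = (b + z·y)·y = (4.06 + 1.0×2.31)×2.31 = 14.71 m²
P = b + 2y√(1+z²) = 4.06 + 2×2.31×√(1+1.0²) = 10.59 m
R = A/P = 14.71/10.59 = 1.389 m
n = (1/Q)·A·R^(2/3)·S^(1/2) = (1/21.4) × 14.71 × 1.245 × 0.01449 = 0.01240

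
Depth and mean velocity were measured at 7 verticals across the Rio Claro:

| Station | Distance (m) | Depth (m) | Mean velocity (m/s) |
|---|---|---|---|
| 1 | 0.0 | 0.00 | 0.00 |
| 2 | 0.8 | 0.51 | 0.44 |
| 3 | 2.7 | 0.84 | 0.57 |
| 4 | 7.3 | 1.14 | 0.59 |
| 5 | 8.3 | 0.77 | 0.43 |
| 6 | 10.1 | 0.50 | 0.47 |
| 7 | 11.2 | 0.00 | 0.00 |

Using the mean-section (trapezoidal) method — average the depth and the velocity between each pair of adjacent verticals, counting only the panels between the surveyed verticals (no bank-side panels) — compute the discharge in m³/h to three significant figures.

15800 m³/h

Panel 1-2: Δb = 0.8 m, d̄ = (0.00+0.51)/2 = 0.255, v̄ = (0.00+0.44)/2 = 0.22 → q = 0.8×0.255×0.22 = 0.04488 m³/s
Panel 2-3: Δb = 1.9 m, d̄ = (0.51+0.84)/2 = 0.675, v̄ = (0.44+0.57)/2 = 0.505 → q = 1.9×0.675×0.505 = 0.6477 m³/s
Panel 3-4: Δb = 4.6 m, d̄ = (0.84+1.14)/2 = 0.99, v̄ = (0.57+0.59)/2 = 0.58 → q = 4.6×0.99×0.58 = 2.641 m³/s
Panel 4-5: Δb = 1 m, d̄ = (1.14+0.77)/2 = 0.955, v̄ = (0.59+0.43)/2 = 0.51 → q = 1×0.955×0.51 = 0.4871 m³/s
Panel 5-6: Δb = 1.8 m, d̄ = (0.77+0.50)/2 = 0.635, v̄ = (0.43+0.47)/2 = 0.45 → q = 1.8×0.635×0.45 = 0.5144 m³/s
Panel 6-7: Δb = 1.1 m, d̄ = (0.50+0.00)/2 = 0.25, v̄ = (0.47+0.00)/2 = 0.235 → q = 1.1×0.25×0.235 = 0.06463 m³/s
Q = Σ q = 4.400 m³/s
= 4.400 × 3600 = 15840 m³/h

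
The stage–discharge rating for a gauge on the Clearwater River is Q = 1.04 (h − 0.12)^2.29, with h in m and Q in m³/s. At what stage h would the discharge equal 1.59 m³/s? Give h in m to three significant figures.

h − h₀ = (Q/C)^(1/b) = (1.59/1.04)^(1/2.29) = 1.204 m
h = 0.12 + 1.204 = 1.324 m

1.32 m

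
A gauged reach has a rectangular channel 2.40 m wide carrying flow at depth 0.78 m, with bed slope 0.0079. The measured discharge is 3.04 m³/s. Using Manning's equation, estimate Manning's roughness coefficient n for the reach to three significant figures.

A = b·y = 2.40 × 0.78 = 1.872 m²
P = b + 2y = 2.40 + 2×0.78 = 3.960 m
R = A/P = 1.872/3.960 = 0.4727 m
n = (1/Q)·A·R^(2/3)·S^(1/2) = (1/3.04) × 1.872 × 0.6068 × 0.08888 = 0.03321

0.0332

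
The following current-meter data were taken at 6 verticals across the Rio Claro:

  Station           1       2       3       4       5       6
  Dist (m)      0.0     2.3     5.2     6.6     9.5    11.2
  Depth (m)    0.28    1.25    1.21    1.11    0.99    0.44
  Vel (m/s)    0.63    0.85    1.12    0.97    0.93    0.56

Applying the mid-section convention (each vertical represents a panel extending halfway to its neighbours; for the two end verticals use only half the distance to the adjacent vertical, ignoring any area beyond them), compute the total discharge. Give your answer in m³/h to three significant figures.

37900 m³/h

w_1 = (2.3 − 0.0)/2 = 1.15 m; q_1 = 0.63 × 0.28 × 1.15 = 0.2029 m³/s
w_2 = (5.2 − 0.0)/2 = 2.6 m; q_2 = 0.85 × 1.25 × 2.6 = 2.763 m³/s
w_3 = (6.6 − 2.3)/2 = 2.15 m; q_3 = 1.12 × 1.21 × 2.15 = 2.914 m³/s
w_4 = (9.5 − 5.2)/2 = 2.15 m; q_4 = 0.97 × 1.11 × 2.15 = 2.315 m³/s
w_5 = (11.2 − 6.6)/2 = 2.3 m; q_5 = 0.93 × 0.99 × 2.3 = 2.118 m³/s
w_6 = (11.2 − 9.5)/2 = 0.85 m; q_6 = 0.56 × 0.44 × 0.85 = 0.2094 m³/s
Q = Σ qᵢ = 10.52 m³/s
= 10.52 × 3600 = 37880 m³/h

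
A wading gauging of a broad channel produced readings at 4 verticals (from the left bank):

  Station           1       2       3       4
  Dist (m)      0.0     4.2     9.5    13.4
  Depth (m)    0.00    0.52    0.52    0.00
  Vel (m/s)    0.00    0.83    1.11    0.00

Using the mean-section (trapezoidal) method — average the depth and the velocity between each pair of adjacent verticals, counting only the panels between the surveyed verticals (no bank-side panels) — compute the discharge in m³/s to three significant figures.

3.69 m³/s

Panel 1-2: Δb = 4.2 m, d̄ = (0.00+0.52)/2 = 0.26, v̄ = (0.00+0.83)/2 = 0.415 → q = 4.2×0.26×0.415 = 0.4532 m³/s
Panel 2-3: Δb = 5.3 m, d̄ = (0.52+0.52)/2 = 0.52, v̄ = (0.83+1.11)/2 = 0.97 → q = 5.3×0.52×0.97 = 2.673 m³/s
Panel 3-4: Δb = 3.9 m, d̄ = (0.52+0.00)/2 = 0.26, v̄ = (1.11+0.00)/2 = 0.555 → q = 3.9×0.26×0.555 = 0.5628 m³/s
Q = Σ q = 3.689 m³/s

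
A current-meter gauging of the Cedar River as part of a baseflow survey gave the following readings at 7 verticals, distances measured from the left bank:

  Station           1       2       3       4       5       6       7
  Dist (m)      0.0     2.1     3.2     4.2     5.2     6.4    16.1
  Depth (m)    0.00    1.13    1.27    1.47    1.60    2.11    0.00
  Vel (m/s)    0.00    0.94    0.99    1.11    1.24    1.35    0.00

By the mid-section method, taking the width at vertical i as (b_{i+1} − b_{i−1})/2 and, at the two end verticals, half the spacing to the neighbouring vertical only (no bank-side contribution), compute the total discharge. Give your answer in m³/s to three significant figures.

w_2 = (3.2 − 0.0)/2 = 1.6 m; q_2 = 0.94 × 1.13 × 1.6 = 1.700 m³/s
w_3 = (4.2 − 2.1)/2 = 1.05 m; q_3 = 0.99 × 1.27 × 1.05 = 1.320 m³/s
w_4 = (5.2 − 3.2)/2 = 1 m; q_4 = 1.11 × 1.47 × 1 = 1.632 m³/s
w_5 = (6.4 − 4.2)/2 = 1.1 m; q_5 = 1.24 × 1.60 × 1.1 = 2.182 m³/s
w_6 = (16.1 − 5.2)/2 = 5.45 m; q_6 = 1.35 × 2.11 × 5.45 = 15.52 m³/s
Stations 1, 7 contribute zero (depth or velocity is 0).
Q = Σ qᵢ = 22.36 m³/s

22.4 m³/s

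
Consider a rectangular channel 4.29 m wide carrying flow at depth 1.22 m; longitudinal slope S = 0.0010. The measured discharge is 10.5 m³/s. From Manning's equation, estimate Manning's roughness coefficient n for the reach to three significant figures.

0.0133

A = b·y = 4.29 × 1.22 = 5.234 m²
P = b + 2y = 4.29 + 2×1.22 = 6.730 m
R = A/P = 5.234/6.730 = 0.7777 m
n = (1/Q)·A·R^(2/3)·S^(1/2) = (1/10.5) × 5.234 × 0.8457 × 0.03162 = 0.01333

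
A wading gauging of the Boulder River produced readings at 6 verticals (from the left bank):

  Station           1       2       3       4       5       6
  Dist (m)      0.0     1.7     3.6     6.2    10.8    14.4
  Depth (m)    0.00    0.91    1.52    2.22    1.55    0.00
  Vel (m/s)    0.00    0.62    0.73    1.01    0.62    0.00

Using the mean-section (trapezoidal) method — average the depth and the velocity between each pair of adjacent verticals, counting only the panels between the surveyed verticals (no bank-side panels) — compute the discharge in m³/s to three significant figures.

14.0 m³/s

Panel 1-2: Δb = 1.7 m, d̄ = (0.00+0.91)/2 = 0.455, v̄ = (0.00+0.62)/2 = 0.31 → q = 1.7×0.455×0.31 = 0.2398 m³/s
Panel 2-3: Δb = 1.9 m, d̄ = (0.91+1.52)/2 = 1.215, v̄ = (0.62+0.73)/2 = 0.675 → q = 1.9×1.215×0.675 = 1.558 m³/s
Panel 3-4: Δb = 2.6 m, d̄ = (1.52+2.22)/2 = 1.87, v̄ = (0.73+1.01)/2 = 0.87 → q = 2.6×1.87×0.87 = 4.230 m³/s
Panel 4-5: Δb = 4.6 m, d̄ = (2.22+1.55)/2 = 1.885, v̄ = (1.01+0.62)/2 = 0.815 → q = 4.6×1.885×0.815 = 7.067 m³/s
Panel 5-6: Δb = 3.6 m, d̄ = (1.55+0.00)/2 = 0.775, v̄ = (0.62+0.00)/2 = 0.31 → q = 3.6×0.775×0.31 = 0.8649 m³/s
Q = Σ q = 13.96 m³/s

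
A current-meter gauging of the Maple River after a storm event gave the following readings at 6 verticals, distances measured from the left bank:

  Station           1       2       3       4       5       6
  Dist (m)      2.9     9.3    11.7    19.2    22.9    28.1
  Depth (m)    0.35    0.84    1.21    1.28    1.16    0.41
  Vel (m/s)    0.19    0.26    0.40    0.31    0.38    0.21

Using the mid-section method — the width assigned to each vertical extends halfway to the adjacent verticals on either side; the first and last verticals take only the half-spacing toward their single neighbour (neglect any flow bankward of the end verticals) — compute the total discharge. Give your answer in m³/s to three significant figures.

7.98 m³/s

w_1 = (9.3 − 2.9)/2 = 3.2 m; q_1 = 0.19 × 0.35 × 3.2 = 0.2128 m³/s
w_2 = (11.7 − 2.9)/2 = 4.4 m; q_2 = 0.26 × 0.84 × 4.4 = 0.9610 m³/s
w_3 = (19.2 − 9.3)/2 = 4.95 m; q_3 = 0.40 × 1.21 × 4.95 = 2.396 m³/s
w_4 = (22.9 − 11.7)/2 = 5.6 m; q_4 = 0.31 × 1.28 × 5.6 = 2.222 m³/s
w_5 = (28.1 − 19.2)/2 = 4.45 m; q_5 = 0.38 × 1.16 × 4.45 = 1.962 m³/s
w_6 = (28.1 − 22.9)/2 = 2.6 m; q_6 = 0.21 × 0.41 × 2.6 = 0.2239 m³/s
Q = Σ qᵢ = 7.977 m³/s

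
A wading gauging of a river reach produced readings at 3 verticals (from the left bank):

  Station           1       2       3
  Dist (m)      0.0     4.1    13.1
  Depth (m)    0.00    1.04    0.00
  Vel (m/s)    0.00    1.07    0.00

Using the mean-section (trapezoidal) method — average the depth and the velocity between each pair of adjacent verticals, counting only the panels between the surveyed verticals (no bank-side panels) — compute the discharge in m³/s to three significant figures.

Panel 1-2: Δb = 4.1 m, d̄ = (0.00+1.04)/2 = 0.52, v̄ = (0.00+1.07)/2 = 0.535 → q = 4.1×0.52×0.535 = 1.141 m³/s
Panel 2-3: Δb = 9 m, d̄ = (1.04+0.00)/2 = 0.52, v̄ = (1.07+0.00)/2 = 0.535 → q = 9×0.52×0.535 = 2.504 m³/s
Q = Σ q = 3.644 m³/s

3.64 m³/s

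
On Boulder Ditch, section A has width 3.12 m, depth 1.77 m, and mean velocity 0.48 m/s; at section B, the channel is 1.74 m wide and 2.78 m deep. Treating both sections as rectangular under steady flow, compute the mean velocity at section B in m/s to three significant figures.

Q = A₁V₁ = (3.12×1.77) × 0.48 = 2.651 m³/s
A₂ = 1.74 × 2.78 = 4.837 m²
V₂ = Q/A₂ = 2.651/4.837 = 0.5480 m/s

0.548 m/s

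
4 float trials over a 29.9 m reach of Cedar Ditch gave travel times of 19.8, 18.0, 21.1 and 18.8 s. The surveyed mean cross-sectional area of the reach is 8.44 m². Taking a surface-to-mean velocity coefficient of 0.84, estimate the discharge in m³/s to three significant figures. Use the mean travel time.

10.9 m³/s

t̄ = (19.8 + 18.0 + 21.1 + 18.8) / 4 = 19.425 s
v_surface = L / t̄ = 29.9 / 19.425 = 1.539 m/s
v_mean = 0.84 × 1.539 = 1.293 m/s
Q = A × v_mean = 8.44 × 1.293 = 10.91 m³/s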